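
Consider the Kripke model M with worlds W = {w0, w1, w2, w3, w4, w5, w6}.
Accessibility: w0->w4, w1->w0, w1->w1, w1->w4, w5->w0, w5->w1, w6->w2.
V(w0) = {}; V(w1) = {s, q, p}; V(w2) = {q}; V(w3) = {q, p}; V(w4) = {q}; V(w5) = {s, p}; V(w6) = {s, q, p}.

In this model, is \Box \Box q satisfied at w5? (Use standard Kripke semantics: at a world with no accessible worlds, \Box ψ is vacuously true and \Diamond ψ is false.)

At w5: \Box \Box q requires \Box q at every successor {w0, w1}.
  \Box q fails at w1, so \Box \Box q is false at w5.
    At w1: \Box q requires q at every successor {w0, w1, w4}.
      q fails at w0, so \Box q is false at w1.

No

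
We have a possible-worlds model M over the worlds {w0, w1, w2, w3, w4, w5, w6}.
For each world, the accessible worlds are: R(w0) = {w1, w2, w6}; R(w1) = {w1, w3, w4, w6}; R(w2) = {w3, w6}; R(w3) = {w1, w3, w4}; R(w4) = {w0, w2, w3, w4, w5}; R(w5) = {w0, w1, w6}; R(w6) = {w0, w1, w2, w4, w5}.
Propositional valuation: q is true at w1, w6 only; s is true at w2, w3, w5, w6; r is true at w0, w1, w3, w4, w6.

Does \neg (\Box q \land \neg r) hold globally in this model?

Yes

Let φ = \neg (\Box q \land \neg r). Evaluate φ at each world:
  w0 (successors {w1, w2, w6}): φ is true.
  w1 (successors {w1, w3, w4, w6}): φ is true.
  w2 (successors {w3, w6}): φ is true.
  w3 (successors {w1, w3, w4}): φ is true.
  w4 (successors {w0, w2, w3, w4, w5}): φ is true.
  w5 (successors {w0, w1, w6}): φ is true.
  w6 (successors {w0, w1, w2, w4, w5}): φ is true.
For instance, at w4:
  At w4: \Box q \land \neg r is false, so \neg (\Box q \land \neg r) is true.
    At w4: \Box q is false, \neg r is false, so \Box q \land \neg r is false.
      At w4: \Box q requires q at every successor {w0, w2, w3, w4, w5}.
        q fails at w0, so \Box q is false at w4.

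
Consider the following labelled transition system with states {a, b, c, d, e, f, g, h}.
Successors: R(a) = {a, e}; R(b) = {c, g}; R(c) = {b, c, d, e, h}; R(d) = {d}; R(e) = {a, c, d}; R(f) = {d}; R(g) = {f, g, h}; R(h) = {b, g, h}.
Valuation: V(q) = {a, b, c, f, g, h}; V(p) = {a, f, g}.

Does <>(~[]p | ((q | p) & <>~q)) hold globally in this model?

Recall that []ψ holds at a world iff ψ holds at every accessible world, and <>ψ holds iff ψ holds at some accessible world.
Let φ = <>(~[]p | ((q | p) & <>~q)). Evaluate φ at each world:
  a (successors {a, e}): φ is true.
  b (successors {c, g}): φ is true.
  c (successors {b, c, d, e, h}): φ is true.
  d (successors {d}): φ is true.
  e (successors {a, c, d}): φ is true.
  f (successors {d}): φ is true.
  g (successors {f, g, h}): φ is true.
  h (successors {b, g, h}): φ is true.
For instance, at b:
  At b: <>(~[]p | ((q | p) & <>~q)) requires ~[]p | ((q | p) & <>~q) at some successor in {c, g}.
    ~[]p | ((q | p) & <>~q) holds at c, so <>(~[]p | ((q | p) & <>~q)) is true at b.
      At c: ~[]p is true, (q | p) & <>~q is true, so ~[]p | ((q | p) & <>~q) is true.

Yes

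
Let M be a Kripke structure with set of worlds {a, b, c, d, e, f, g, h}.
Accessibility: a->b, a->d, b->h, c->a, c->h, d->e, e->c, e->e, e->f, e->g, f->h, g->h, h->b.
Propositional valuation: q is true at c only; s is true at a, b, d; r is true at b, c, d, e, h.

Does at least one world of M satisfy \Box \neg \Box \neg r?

Recall that \Box ψ holds at a world iff ψ holds at every accessible world, and \Diamond ψ holds iff ψ holds at some accessible world.
Let φ = \Box \neg \Box \neg r. Evaluate φ at each world:
  a (successors {b, d}): φ is true.
  b (successors {h}): φ is true.
  c (successors {a, h}): φ is true.
  d (successors {e}): φ is true.
  e (successors {c, e, f, g}): φ is true.
  f (successors {h}): φ is true.
  g (successors {h}): φ is true.
  h (successors {b}): φ is true.
Detail at a (witness):
  At a: \Box \neg \Box \neg r requires \neg \Box \neg r at every successor {b, d}.
      At b: \Box \neg r is false, so \neg \Box \neg r is true.
      At d: \Box \neg r is false, so \neg \Box \neg r is true.
  So \Box \neg \Box \neg r is true at a.

Yes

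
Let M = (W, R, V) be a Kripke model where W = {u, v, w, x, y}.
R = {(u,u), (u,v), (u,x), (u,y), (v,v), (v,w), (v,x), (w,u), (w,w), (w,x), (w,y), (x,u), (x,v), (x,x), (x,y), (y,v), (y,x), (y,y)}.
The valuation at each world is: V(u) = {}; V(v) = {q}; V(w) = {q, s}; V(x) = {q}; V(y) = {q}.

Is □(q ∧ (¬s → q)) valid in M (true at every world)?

No

Recall that □ψ holds at a world iff ψ holds at every accessible world, and ◇ψ holds iff ψ holds at some accessible world.
Let φ = □(q ∧ (¬s → q)). Evaluate φ at each world:
  u (successors {u, v, x, y}): φ is false.
  v (successors {v, w, x}): φ is true.
  w (successors {u, w, x, y}): φ is false.
  x (successors {u, v, x, y}): φ is false.
  y (successors {v, x, y}): φ is true.
Detail at u (counterexample):
  At u: □(q ∧ (¬s → q)) requires q ∧ (¬s → q) at every successor {u, v, x, y}.
    q ∧ (¬s → q) fails at u, so □(q ∧ (¬s → q)) is false at u.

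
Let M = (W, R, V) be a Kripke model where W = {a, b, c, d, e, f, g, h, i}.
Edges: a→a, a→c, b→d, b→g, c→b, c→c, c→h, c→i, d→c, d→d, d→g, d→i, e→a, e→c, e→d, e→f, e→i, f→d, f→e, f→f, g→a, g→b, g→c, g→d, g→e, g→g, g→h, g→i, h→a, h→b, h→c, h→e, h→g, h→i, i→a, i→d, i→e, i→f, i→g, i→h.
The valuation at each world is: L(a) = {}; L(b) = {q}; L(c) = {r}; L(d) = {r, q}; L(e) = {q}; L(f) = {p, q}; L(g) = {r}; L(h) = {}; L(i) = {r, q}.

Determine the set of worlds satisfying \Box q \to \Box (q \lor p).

Let φ = \Box q \to \Box (q \lor p). Evaluate φ at each world:
  a (successors {a, c}): φ is true.
  b (successors {d, g}): φ is true.
  c (successors {b, c, h, i}): φ is true.
  d (successors {c, d, g, i}): φ is true.
  e (successors {a, c, d, f, i}): φ is true.
  f (successors {d, e, f}): φ is true.
  g (successors {a, b, c, d, e, g, h, i}): φ is true.
  h (successors {a, b, c, e, g, i}): φ is true.
  i (successors {a, d, e, f, g, h}): φ is true.
For instance, at i:
  At i: \Box q is false, \Box (q \lor p) is false, so \Box q \to \Box (q \lor p) is true.
    At i: \Box q requires q at every successor {a, d, e, f, g, h}.
      q fails at a, so \Box q is false at i.
    At i: \Box (q \lor p) requires q \lor p at every successor {a, d, e, f, g, h}.
      q \lor p fails at a, so \Box (q \lor p) is false at i.
Satisfying worlds: {a, b, c, d, e, f, g, h, i}

a, b, c, d, e, f, g, h, i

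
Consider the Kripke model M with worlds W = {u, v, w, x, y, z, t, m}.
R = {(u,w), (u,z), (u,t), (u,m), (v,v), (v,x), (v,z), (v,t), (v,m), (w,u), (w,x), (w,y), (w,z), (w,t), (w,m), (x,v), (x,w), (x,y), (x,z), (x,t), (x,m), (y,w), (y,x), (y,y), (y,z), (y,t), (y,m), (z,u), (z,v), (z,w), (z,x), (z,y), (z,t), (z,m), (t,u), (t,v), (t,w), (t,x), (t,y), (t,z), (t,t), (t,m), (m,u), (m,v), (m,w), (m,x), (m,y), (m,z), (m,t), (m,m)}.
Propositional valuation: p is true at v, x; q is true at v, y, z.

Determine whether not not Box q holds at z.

At z: not Box q is true, so not not Box q is false.
  At z: Box q is false, so not Box q is true.
    At z: Box q requires q at every successor {u, v, w, x, y, t, m}.
      q fails at u, so Box q is false at z.

No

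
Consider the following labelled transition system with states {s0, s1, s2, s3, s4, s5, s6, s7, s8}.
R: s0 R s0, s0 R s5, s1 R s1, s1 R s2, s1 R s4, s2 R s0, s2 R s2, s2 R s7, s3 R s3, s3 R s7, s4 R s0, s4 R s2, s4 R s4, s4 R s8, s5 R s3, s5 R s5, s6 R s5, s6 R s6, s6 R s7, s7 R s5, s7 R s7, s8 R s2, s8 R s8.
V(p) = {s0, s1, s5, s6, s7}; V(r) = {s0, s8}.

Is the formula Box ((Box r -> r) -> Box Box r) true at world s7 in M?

No

At s7: Box ((Box r -> r) -> Box Box r) requires (Box r -> r) -> Box Box r at every successor {s5, s7}.
  (Box r -> r) -> Box Box r fails at s5, so Box ((Box r -> r) -> Box Box r) is false at s7.
    At s5: Box r -> r is true, Box Box r is false, so (Box r -> r) -> Box Box r is false.
      At s5: Box r is false, r is false, so Box r -> r is true.
      At s5: Box Box r requires Box r at every successor {s3, s5}.
        Box r fails at s3, so Box Box r is false at s5.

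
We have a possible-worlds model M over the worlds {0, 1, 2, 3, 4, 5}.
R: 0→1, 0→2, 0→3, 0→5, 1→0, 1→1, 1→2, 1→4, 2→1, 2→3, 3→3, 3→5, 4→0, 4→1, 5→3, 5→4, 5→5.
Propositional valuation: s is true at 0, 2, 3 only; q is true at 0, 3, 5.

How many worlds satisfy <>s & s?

3

Let φ = <>s & s. Evaluate φ at each world:
  0 (successors {1, 2, 3, 5}): φ is true.
  1 (successors {0, 1, 2, 4}): φ is false.
  2 (successors {1, 3}): φ is true.
  3 (successors {3, 5}): φ is true.
  4 (successors {0, 1}): φ is false.
  5 (successors {3, 4, 5}): φ is false.
For instance, at 1:
  At 1: <>s is true, s is false, so <>s & s is false.
    At 1: <>s requires s at some successor in {0, 1, 2, 4}.
      s holds at 0, so <>s is true at 1.
Satisfying worlds: {0, 2, 3}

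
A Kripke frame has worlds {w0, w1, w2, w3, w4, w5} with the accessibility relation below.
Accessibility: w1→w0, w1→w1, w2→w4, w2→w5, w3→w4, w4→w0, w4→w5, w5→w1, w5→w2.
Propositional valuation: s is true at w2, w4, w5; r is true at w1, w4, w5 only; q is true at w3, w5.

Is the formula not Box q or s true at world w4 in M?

Yes

Recall that Box ψ holds at a world iff ψ holds at every accessible world, and Dia ψ holds iff ψ holds at some accessible world.
At w4: not Box q is true, s is true, so not Box q or s is true.
  At w4: Box q is false, so not Box q is true.
    At w4: Box q requires q at every successor {w0, w5}.
      q fails at w0, so Box q is false at w4.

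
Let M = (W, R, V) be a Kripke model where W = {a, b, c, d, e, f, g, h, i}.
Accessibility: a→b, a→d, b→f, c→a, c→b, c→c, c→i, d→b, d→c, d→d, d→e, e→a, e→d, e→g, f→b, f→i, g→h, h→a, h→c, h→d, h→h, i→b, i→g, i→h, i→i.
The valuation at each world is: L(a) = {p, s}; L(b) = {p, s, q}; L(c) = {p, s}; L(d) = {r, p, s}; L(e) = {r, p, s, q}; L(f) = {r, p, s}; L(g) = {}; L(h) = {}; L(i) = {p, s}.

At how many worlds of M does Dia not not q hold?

Recall that Dia ψ holds at a world iff ψ holds at some accessible world.
Let φ = Dia not not q. Evaluate φ at each world:
  a (successors {b, d}): φ is true.
  b (successors {f}): φ is false.
  c (successors {a, b, c, i}): φ is true.
  d (successors {b, c, d, e}): φ is true.
  e (successors {a, d, g}): φ is false.
  f (successors {b, i}): φ is true.
  g (successors {h}): φ is false.
  h (successors {a, c, d, h}): φ is false.
  i (successors {b, g, h, i}): φ is true.
For instance, at h:
  At h: Dia not not q requires not not q at some successor in {a, c, d, h}.
    At a: not not q is false.
    At c: not not q is false.
    At d: not not q is false.
    At h: not not q is false.
  So Dia not not q is false at h.
Satisfying worlds: {a, c, d, f, i}

5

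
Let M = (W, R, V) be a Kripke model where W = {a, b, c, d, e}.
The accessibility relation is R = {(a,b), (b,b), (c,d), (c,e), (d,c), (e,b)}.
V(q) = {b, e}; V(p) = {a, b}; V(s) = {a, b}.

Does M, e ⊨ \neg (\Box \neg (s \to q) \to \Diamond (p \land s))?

At e: \Box \neg (s \to q) \to \Diamond (p \land s) is true, so \neg (\Box \neg (s \to q) \to \Diamond (p \land s)) is false.
  At e: \Box \neg (s \to q) is false, \Diamond (p \land s) is true, so \Box \neg (s \to q) \to \Diamond (p \land s) is true.
    At e: \Box \neg (s \to q) requires \neg (s \to q) at every successor {b}.
      \neg (s \to q) fails at b, so \Box \neg (s \to q) is false at e.
    At e: \Diamond (p \land s) requires p \land s at some successor in {b}.
      p \land s holds at b, so \Diamond (p \land s) is true at e.

No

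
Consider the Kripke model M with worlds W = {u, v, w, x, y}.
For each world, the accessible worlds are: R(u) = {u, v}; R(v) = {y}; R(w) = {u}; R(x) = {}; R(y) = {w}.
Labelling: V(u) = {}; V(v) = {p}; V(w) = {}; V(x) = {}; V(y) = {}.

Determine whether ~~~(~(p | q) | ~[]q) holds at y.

Recall that []ψ holds at a world iff ψ holds at every accessible world, and <>ψ holds iff ψ holds at some accessible world.
At y: ~~(~(p | q) | ~[]q) is true, so ~~~(~(p | q) | ~[]q) is false.
  At y: ~(~(p | q) | ~[]q) is false, so ~~(~(p | q) | ~[]q) is true.
    At y: ~(p | q) | ~[]q is true, so ~(~(p | q) | ~[]q) is false.
      At y: ~(p | q) is true, ~[]q is true, so ~(p | q) | ~[]q is true.

No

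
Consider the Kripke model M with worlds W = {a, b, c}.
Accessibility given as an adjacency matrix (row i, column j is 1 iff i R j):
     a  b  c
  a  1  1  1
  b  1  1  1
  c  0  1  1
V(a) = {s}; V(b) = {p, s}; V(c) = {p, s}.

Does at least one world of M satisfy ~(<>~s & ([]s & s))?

Yes

Let φ = ~(<>~s & ([]s & s)). Evaluate φ at each world:
  a (successors {a, b, c}): φ is true.
  b (successors {a, b, c}): φ is true.
  c (successors {b, c}): φ is true.
Detail at a (witness):
  At a: <>~s & ([]s & s) is false, so ~(<>~s & ([]s & s)) is true.
    At a: <>~s is false, []s & s is true, so <>~s & ([]s & s) is false.
      At a: <>~s requires ~s at some successor in {a, b, c}.
        At a: ~s is false.
        At b: ~s is false.
        At c: ~s is false.
      So <>~s is false at a.
      At a: []s is true, s is true, so []s & s is true.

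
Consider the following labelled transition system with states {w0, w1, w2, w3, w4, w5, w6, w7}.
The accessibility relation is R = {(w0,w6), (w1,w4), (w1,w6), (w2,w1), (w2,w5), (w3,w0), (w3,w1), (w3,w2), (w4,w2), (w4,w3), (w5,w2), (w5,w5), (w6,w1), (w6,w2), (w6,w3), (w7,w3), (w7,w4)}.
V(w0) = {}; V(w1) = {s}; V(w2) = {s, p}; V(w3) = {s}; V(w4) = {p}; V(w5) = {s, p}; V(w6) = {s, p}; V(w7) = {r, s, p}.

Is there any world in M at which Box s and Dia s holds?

Yes

Recall that Box ψ holds at a world iff ψ holds at every accessible world, and Dia ψ holds iff ψ holds at some accessible world.
Let φ = Box s and Dia s. Evaluate φ at each world:
  w0 (successors {w6}): φ is true.
  w1 (successors {w4, w6}): φ is false.
  w2 (successors {w1, w5}): φ is true.
  w3 (successors {w0, w1, w2}): φ is false.
  w4 (successors {w2, w3}): φ is true.
  w5 (successors {w2, w5}): φ is true.
  w6 (successors {w1, w2, w3}): φ is true.
  w7 (successors {w3, w4}): φ is false.
Detail at w0 (witness):
  At w0: Box s is true, Dia s is true, so Box s and Dia s is true.
    At w0: Box s requires s at every successor {w6}.
      At w6: s is true.
    So Box s is true at w0.
    At w0: Dia s requires s at some successor in {w6}.
      s holds at w6, so Dia s is true at w0.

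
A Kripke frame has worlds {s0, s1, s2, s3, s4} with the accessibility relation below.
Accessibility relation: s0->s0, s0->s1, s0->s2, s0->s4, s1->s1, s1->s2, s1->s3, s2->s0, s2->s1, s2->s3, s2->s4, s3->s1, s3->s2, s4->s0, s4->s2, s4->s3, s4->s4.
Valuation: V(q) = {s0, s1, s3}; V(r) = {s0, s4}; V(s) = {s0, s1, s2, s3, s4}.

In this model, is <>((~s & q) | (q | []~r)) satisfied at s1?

Yes

At s1: <>((~s & q) | (q | []~r)) requires (~s & q) | (q | []~r) at some successor in {s1, s2, s3}.
  (~s & q) | (q | []~r) holds at s1, so <>((~s & q) | (q | []~r)) is true at s1.
    At s1: ~s & q is false, q | []~r is true, so (~s & q) | (q | []~r) is true.
      At s1: q is true, []~r is true, so q | []~r is true.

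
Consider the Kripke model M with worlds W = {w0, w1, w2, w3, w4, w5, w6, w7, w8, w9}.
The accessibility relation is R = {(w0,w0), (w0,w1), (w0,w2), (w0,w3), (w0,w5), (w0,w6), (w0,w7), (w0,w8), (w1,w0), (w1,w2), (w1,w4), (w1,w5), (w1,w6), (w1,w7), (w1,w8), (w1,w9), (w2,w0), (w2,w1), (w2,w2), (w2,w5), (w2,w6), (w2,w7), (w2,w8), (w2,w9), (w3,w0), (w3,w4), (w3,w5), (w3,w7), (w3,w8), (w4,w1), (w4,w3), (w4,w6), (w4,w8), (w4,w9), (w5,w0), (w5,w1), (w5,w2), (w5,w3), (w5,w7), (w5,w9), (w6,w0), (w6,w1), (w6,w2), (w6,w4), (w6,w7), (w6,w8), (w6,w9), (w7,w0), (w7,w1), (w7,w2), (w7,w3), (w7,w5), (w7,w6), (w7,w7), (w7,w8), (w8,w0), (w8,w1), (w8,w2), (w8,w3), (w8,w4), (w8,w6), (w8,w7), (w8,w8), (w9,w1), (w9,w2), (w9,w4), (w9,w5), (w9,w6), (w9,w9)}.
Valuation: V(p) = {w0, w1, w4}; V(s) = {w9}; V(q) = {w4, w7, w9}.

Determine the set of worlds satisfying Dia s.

w1, w2, w4, w5, w6, w9

Let φ = Dia s. Evaluate φ at each world:
  w0 (successors {w0, w1, w2, w3, w5, w6, w7, w8}): φ is false.
  w1 (successors {w0, w2, w4, w5, w6, w7, w8, w9}): φ is true.
  w2 (successors {w0, w1, w2, w5, w6, w7, w8, w9}): φ is true.
  w3 (successors {w0, w4, w5, w7, w8}): φ is false.
  w4 (successors {w1, w3, w6, w8, w9}): φ is true.
  w5 (successors {w0, w1, w2, w3, w7, w9}): φ is true.
  w6 (successors {w0, w1, w2, w4, w7, w8, w9}): φ is true.
  w7 (successors {w0, w1, w2, w3, w5, w6, w7, w8}): φ is false.
  w8 (successors {w0, w1, w2, w3, w4, w6, w7, w8}): φ is false.
  w9 (successors {w1, w2, w4, w5, w6, w9}): φ is true.
For instance, at w6:
  At w6: Dia s requires s at some successor in {w0, w1, w2, w4, w7, w8, w9}.
    s holds at w9, so Dia s is true at w6.
Satisfying worlds: {w1, w2, w4, w5, w6, w9}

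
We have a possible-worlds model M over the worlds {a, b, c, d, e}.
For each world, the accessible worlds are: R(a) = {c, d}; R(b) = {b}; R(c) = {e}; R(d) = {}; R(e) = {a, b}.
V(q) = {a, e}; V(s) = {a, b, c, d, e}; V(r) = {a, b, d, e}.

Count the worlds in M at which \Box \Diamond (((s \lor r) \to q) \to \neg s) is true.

Let φ = \Box \Diamond (((s \lor r) \to q) \to \neg s). Evaluate φ at each world:
  a (successors {c, d}): φ is false.
  b (successors {b}): φ is true.
  c (successors {e}): φ is true.
  d (successors ∅): φ is true.
  e (successors {a, b}): φ is true.
For instance, at c:
  At c: \Box \Diamond (((s \lor r) \to q) \to \neg s) requires \Diamond (((s \lor r) \to q) \to \neg s) at every successor {e}.
      At e: \Diamond (((s \lor r) \to q) \to \neg s) requires ((s \lor r) \to q) \to \neg s at some successor in {a, b}.
        ((s \lor r) \to q) \to \neg s holds at b, so \Diamond (((s \lor r) \to q) \to \neg s) is true at e.
  So \Box \Diamond (((s \lor r) \to q) \to \neg s) is true at c.
Satisfying worlds: {b, c, d, e}

4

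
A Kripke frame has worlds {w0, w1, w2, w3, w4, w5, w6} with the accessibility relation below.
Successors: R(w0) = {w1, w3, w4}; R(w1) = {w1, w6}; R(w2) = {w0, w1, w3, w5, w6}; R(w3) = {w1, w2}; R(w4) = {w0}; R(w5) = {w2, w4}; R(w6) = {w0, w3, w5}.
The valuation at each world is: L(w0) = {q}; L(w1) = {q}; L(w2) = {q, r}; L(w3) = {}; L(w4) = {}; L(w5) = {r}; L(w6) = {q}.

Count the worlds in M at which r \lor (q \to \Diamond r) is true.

5

Let φ = r \lor (q \to \Diamond r). Evaluate φ at each world:
  w0 (successors {w1, w3, w4}): φ is false.
  w1 (successors {w1, w6}): φ is false.
  w2 (successors {w0, w1, w3, w5, w6}): φ is true.
  w3 (successors {w1, w2}): φ is true.
  w4 (successors {w0}): φ is true.
  w5 (successors {w2, w4}): φ is true.
  w6 (successors {w0, w3, w5}): φ is true.
For instance, at w2:
  At w2: r is true, q \to \Diamond r is true, so r \lor (q \to \Diamond r) is true.
    At w2: q is true, \Diamond r is true, so q \to \Diamond r is true.
      At w2: \Diamond r requires r at some successor in {w0, w1, w3, w5, w6}.
        r holds at w5, so \Diamond r is true at w2.
Satisfying worlds: {w2, w3, w4, w5, w6}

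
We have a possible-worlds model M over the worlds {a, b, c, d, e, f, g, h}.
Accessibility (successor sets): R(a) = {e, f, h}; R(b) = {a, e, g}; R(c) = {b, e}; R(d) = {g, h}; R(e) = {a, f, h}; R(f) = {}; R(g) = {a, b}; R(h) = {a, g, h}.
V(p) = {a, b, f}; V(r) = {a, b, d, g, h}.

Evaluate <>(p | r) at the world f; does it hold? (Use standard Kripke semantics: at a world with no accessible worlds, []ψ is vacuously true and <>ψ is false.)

No

At f: no accessible worlds, so <>(p | r) is false.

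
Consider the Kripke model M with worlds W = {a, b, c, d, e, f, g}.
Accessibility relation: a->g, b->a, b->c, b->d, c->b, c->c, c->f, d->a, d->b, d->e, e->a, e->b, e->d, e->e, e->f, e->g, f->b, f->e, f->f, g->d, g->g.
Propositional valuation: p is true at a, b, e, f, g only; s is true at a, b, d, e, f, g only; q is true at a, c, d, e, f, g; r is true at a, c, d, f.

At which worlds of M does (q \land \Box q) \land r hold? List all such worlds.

a

Recall that \Box ψ holds at a world iff ψ holds at every accessible world, and \Diamond ψ holds iff ψ holds at some accessible world.
Let φ = (q \land \Box q) \land r. Evaluate φ at each world:
  a (successors {g}): φ is true.
  b (successors {a, c, d}): φ is false.
  c (successors {b, c, f}): φ is false.
  d (successors {a, b, e}): φ is false.
  e (successors {a, b, d, e, f, g}): φ is false.
  f (successors {b, e, f}): φ is false.
  g (successors {d, g}): φ is false.
For instance, at b:
  At b: q \land \Box q is false, r is false, so (q \land \Box q) \land r is false.
    At b: q is false, \Box q is true, so q \land \Box q is false.
      At b: \Box q requires q at every successor {a, c, d}.
        At a: q is true.
        At c: q is true.
        At d: q is true.
      So \Box q is true at b.
Satisfying worlds: {a}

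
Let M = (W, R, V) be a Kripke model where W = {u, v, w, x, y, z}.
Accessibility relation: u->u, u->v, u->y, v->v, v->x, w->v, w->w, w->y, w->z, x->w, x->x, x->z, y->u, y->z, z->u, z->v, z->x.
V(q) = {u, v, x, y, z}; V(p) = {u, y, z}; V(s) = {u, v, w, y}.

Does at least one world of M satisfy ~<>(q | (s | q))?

Recall that <>ψ holds at a world iff ψ holds at some accessible world.
Let φ = ~<>(q | (s | q)). Evaluate φ at each world:
  u (successors {u, v, y}): φ is false.
  v (successors {v, x}): φ is false.
  w (successors {v, w, y, z}): φ is false.
  x (successors {w, x, z}): φ is false.
  y (successors {u, z}): φ is false.
  z (successors {u, v, x}): φ is false.
For instance, at v:
  At v: <>(q | (s | q)) is true, so ~<>(q | (s | q)) is false.
    At v: <>(q | (s | q)) requires q | (s | q) at some successor in {v, x}.
      q | (s | q) holds at v, so <>(q | (s | q)) is true at v.

No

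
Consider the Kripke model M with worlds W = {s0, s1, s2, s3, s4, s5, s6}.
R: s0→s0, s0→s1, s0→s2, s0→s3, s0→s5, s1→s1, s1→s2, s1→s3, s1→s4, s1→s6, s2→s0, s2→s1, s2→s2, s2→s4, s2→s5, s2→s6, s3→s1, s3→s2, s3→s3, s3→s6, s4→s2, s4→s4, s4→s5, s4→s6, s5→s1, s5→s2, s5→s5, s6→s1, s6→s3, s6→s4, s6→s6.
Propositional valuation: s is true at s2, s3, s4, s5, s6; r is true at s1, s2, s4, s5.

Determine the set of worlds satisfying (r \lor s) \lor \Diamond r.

Recall that \Diamond ψ holds at a world iff ψ holds at some accessible world.
Let φ = (r \lor s) \lor \Diamond r. Evaluate φ at each world:
  s0 (successors {s0, s1, s2, s3, s5}): φ is true.
  s1 (successors {s1, s2, s3, s4, s6}): φ is true.
  s2 (successors {s0, s1, s2, s4, s5, s6}): φ is true.
  s3 (successors {s1, s2, s3, s6}): φ is true.
  s4 (successors {s2, s4, s5, s6}): φ is true.
  s5 (successors {s1, s2, s5}): φ is true.
  s6 (successors {s1, s3, s4, s6}): φ is true.
For instance, at s3:
  At s3: r \lor s is true, \Diamond r is true, so (r \lor s) \lor \Diamond r is true.
    At s3: \Diamond r requires r at some successor in {s1, s2, s3, s6}.
      r holds at s1, so \Diamond r is true at s3.
Satisfying worlds: {s0, s1, s2, s3, s4, s5, s6}

s0, s1, s2, s3, s4, s5, s6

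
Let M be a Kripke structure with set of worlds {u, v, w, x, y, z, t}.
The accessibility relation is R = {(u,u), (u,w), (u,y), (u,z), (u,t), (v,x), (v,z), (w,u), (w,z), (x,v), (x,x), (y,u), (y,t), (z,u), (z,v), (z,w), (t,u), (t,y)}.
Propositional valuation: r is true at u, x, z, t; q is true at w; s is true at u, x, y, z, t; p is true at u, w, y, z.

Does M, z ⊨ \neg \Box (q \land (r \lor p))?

At z: \Box (q \land (r \lor p)) is false, so \neg \Box (q \land (r \lor p)) is true.
  At z: \Box (q \land (r \lor p)) requires q \land (r \lor p) at every successor {u, v, w}.
    q \land (r \lor p) fails at u, so \Box (q \land (r \lor p)) is false at z.

Yes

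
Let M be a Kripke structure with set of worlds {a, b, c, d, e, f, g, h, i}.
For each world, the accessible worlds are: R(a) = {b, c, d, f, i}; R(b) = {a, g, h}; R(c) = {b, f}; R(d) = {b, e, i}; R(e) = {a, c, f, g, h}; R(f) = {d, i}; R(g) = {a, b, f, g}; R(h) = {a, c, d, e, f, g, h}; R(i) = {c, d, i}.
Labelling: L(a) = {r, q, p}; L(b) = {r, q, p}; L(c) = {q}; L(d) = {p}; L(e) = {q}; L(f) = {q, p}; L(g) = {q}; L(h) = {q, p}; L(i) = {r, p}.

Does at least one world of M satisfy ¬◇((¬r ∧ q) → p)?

Let φ = ¬◇((¬r ∧ q) → p). Evaluate φ at each world:
  a (successors {b, c, d, f, i}): φ is false.
  b (successors {a, g, h}): φ is false.
  c (successors {b, f}): φ is false.
  d (successors {b, e, i}): φ is false.
  e (successors {a, c, f, g, h}): φ is false.
  f (successors {d, i}): φ is false.
  g (successors {a, b, f, g}): φ is false.
  h (successors {a, c, d, e, f, g, h}): φ is false.
  i (successors {c, d, i}): φ is false.
For instance, at b:
  At b: ◇((¬r ∧ q) → p) is true, so ¬◇((¬r ∧ q) → p) is false.
    At b: ◇((¬r ∧ q) → p) requires (¬r ∧ q) → p at some successor in {a, g, h}.
      (¬r ∧ q) → p holds at a, so ◇((¬r ∧ q) → p) is true at b.

No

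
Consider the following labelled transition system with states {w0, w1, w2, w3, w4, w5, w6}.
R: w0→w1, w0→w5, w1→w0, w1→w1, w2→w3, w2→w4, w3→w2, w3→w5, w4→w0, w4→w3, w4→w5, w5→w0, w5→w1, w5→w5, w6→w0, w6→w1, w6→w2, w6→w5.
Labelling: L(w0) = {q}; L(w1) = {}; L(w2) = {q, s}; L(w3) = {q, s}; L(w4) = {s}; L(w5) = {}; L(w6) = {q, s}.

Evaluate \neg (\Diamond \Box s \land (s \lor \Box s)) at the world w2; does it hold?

Yes

Recall that \Box ψ holds at a world iff ψ holds at every accessible world, and \Diamond ψ holds iff ψ holds at some accessible world.
At w2: \Diamond \Box s \land (s \lor \Box s) is false, so \neg (\Diamond \Box s \land (s \lor \Box s)) is true.
  At w2: \Diamond \Box s is false, s \lor \Box s is true, so \Diamond \Box s \land (s \lor \Box s) is false.
    At w2: \Diamond \Box s requires \Box s at some successor in {w3, w4}.
      At w3: \Box s is false.
      At w4: \Box s is false.
    So \Diamond \Box s is false at w2.
    At w2: s is true, \Box s is true, so s \lor \Box s is true.
      At w2: \Box s requires s at every successor {w3, w4}.
        At w3: s is true.
        At w4: s is true.
      So \Box s is true at w2.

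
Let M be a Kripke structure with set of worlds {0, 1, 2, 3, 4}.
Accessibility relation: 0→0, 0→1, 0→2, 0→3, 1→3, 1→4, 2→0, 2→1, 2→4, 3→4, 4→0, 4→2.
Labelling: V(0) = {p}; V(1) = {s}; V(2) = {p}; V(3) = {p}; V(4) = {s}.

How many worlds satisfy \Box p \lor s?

Recall that \Box ψ holds at a world iff ψ holds at every accessible world, and \Diamond ψ holds iff ψ holds at some accessible world.
Let φ = \Box p \lor s. Evaluate φ at each world:
  0 (successors {0, 1, 2, 3}): φ is false.
  1 (successors {3, 4}): φ is true.
  2 (successors {0, 1, 4}): φ is false.
  3 (successors {4}): φ is false.
  4 (successors {0, 2}): φ is true.
For instance, at 3:
  At 3: \Box p is false, s is false, so \Box p \lor s is false.
    At 3: \Box p requires p at every successor {4}.
      p fails at 4, so \Box p is false at 3.
Satisfying worlds: {1, 4}

2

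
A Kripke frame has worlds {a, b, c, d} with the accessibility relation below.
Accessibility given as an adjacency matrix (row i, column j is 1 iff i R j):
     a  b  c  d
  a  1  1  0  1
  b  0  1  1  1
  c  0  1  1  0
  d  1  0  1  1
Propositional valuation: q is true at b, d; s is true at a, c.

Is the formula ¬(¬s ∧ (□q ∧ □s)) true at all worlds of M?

Let φ = ¬(¬s ∧ (□q ∧ □s)). Evaluate φ at each world:
  a (successors {a, b, d}): φ is true.
  b (successors {b, c, d}): φ is true.
  c (successors {b, c}): φ is true.
  d (successors {a, c, d}): φ is true.
For instance, at a:
  At a: ¬s ∧ (□q ∧ □s) is false, so ¬(¬s ∧ (□q ∧ □s)) is true.
    At a: ¬s is false, □q ∧ □s is false, so ¬s ∧ (□q ∧ □s) is false.
      At a: □q is false, □s is false, so □q ∧ □s is false.

Yes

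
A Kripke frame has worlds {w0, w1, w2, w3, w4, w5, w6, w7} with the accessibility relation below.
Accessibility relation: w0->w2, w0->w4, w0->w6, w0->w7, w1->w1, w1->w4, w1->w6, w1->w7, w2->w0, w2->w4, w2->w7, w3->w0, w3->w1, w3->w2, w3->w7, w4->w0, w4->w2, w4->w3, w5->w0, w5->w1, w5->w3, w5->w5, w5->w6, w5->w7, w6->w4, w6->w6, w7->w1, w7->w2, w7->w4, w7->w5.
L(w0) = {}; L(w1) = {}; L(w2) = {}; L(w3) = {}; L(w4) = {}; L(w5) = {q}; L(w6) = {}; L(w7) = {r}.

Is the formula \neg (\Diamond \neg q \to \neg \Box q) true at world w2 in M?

No

Recall that \Box ψ holds at a world iff ψ holds at every accessible world, and \Diamond ψ holds iff ψ holds at some accessible world.
At w2: \Diamond \neg q \to \neg \Box q is true, so \neg (\Diamond \neg q \to \neg \Box q) is false.
  At w2: \Diamond \neg q is true, \neg \Box q is true, so \Diamond \neg q \to \neg \Box q is true.
    At w2: \Diamond \neg q requires \neg q at some successor in {w0, w4, w7}.
      \neg q holds at w0, so \Diamond \neg q is true at w2.
    At w2: \Box q is false, so \neg \Box q is true.
      At w2: \Box q requires q at every successor {w0, w4, w7}.
        q fails at w0, so \Box q is false at w2.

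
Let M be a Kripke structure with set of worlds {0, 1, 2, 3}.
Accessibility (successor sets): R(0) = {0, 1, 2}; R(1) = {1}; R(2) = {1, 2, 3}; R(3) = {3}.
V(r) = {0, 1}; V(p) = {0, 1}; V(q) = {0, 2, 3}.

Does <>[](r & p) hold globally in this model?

No

Let φ = <>[](r & p). Evaluate φ at each world:
  0 (successors {0, 1, 2}): φ is true.
  1 (successors {1}): φ is true.
  2 (successors {1, 2, 3}): φ is true.
  3 (successors {3}): φ is false.
Detail at 3 (counterexample):
  At 3: <>[](r & p) requires [](r & p) at some successor in {3}.
    At 3: [](r & p) is false.
  So <>[](r & p) is false at 3.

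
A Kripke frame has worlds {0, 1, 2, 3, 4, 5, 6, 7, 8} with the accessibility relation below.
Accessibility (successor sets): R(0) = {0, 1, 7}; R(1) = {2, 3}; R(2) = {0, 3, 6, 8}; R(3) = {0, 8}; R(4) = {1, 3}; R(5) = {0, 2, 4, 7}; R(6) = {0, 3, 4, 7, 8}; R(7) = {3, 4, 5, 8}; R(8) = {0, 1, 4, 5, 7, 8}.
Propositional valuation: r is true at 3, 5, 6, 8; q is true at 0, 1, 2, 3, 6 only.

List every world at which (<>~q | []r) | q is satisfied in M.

0, 1, 2, 3, 5, 6, 7, 8

Let φ = (<>~q | []r) | q. Evaluate φ at each world:
  0 (successors {0, 1, 7}): φ is true.
  1 (successors {2, 3}): φ is true.
  2 (successors {0, 3, 6, 8}): φ is true.
  3 (successors {0, 8}): φ is true.
  4 (successors {1, 3}): φ is false.
  5 (successors {0, 2, 4, 7}): φ is true.
  6 (successors {0, 3, 4, 7, 8}): φ is true.
  7 (successors {3, 4, 5, 8}): φ is true.
  8 (successors {0, 1, 4, 5, 7, 8}): φ is true.
For instance, at 2:
  At 2: <>~q | []r is true, q is true, so (<>~q | []r) | q is true.
    At 2: <>~q is true, []r is false, so <>~q | []r is true.
      At 2: <>~q requires ~q at some successor in {0, 3, 6, 8}.
        ~q holds at 8, so <>~q is true at 2.
      At 2: []r requires r at every successor {0, 3, 6, 8}.
        r fails at 0, so []r is false at 2.
Satisfying worlds: {0, 1, 2, 3, 5, 6, 7, 8}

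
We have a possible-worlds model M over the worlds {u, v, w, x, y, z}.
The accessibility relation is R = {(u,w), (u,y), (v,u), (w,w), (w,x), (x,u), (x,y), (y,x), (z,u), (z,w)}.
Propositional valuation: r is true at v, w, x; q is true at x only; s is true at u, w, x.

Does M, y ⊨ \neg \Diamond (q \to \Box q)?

At y: \Diamond (q \to \Box q) is false, so \neg \Diamond (q \to \Box q) is true.
  At y: \Diamond (q \to \Box q) requires q \to \Box q at some successor in {x}.
    At x: q \to \Box q is false.
  So \Diamond (q \to \Box q) is false at y.

Yes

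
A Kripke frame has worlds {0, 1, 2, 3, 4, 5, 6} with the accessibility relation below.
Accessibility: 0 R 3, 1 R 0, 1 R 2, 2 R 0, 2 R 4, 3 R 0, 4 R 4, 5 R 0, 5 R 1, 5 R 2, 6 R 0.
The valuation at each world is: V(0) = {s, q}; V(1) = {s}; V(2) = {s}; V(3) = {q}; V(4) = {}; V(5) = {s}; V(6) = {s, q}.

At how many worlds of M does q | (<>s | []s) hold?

Let φ = q | (<>s | []s). Evaluate φ at each world:
  0 (successors {3}): φ is true.
  1 (successors {0, 2}): φ is true.
  2 (successors {0, 4}): φ is true.
  3 (successors {0}): φ is true.
  4 (successors {4}): φ is false.
  5 (successors {0, 1, 2}): φ is true.
  6 (successors {0}): φ is true.
For instance, at 1:
  At 1: q is false, <>s | []s is true, so q | (<>s | []s) is true.
    At 1: <>s is true, []s is true, so <>s | []s is true.
      At 1: <>s requires s at some successor in {0, 2}.
        s holds at 0, so <>s is true at 1.
      At 1: []s requires s at every successor {0, 2}.
        At 0: s is true.
        At 2: s is true.
      So []s is true at 1.
Satisfying worlds: {0, 1, 2, 3, 5, 6}

6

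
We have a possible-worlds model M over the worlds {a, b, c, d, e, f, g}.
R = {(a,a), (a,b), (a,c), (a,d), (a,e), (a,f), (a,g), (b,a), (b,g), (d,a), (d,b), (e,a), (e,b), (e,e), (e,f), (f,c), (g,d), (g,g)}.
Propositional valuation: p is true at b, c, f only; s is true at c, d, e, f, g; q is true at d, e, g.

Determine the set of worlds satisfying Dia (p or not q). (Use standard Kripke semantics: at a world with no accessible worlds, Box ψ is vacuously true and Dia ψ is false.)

a, b, d, e, f

Recall that Dia ψ holds at a world iff ψ holds at some accessible world.
Let φ = Dia (p or not q). Evaluate φ at each world:
  a (successors {a, b, c, d, e, f, g}): φ is true.
  b (successors {a, g}): φ is true.
  c (successors ∅): φ is false.
  d (successors {a, b}): φ is true.
  e (successors {a, b, e, f}): φ is true.
  f (successors {c}): φ is true.
  g (successors {d, g}): φ is false.
For instance, at a:
  At a: Dia (p or not q) requires p or not q at some successor in {a, b, c, d, e, f, g}.
    p or not q holds at a, so Dia (p or not q) is true at a.
Satisfying worlds: {a, b, d, e, f}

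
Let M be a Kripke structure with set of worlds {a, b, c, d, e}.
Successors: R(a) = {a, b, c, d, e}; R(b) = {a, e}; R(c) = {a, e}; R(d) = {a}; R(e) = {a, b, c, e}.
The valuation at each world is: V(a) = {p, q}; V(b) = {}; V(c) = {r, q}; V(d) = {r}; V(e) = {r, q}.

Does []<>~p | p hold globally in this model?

Recall that []ψ holds at a world iff ψ holds at every accessible world, and <>ψ holds iff ψ holds at some accessible world.
Let φ = []<>~p | p. Evaluate φ at each world:
  a (successors {a, b, c, d, e}): φ is true.
  b (successors {a, e}): φ is true.
  c (successors {a, e}): φ is true.
  d (successors {a}): φ is true.
  e (successors {a, b, c, e}): φ is true.
For instance, at e:
  At e: []<>~p is true, p is false, so []<>~p | p is true.
    At e: []<>~p requires <>~p at every successor {a, b, c, e}.
      At a: <>~p is true.
      At b: <>~p is true.
      At c: <>~p is true.
      At e: <>~p is true.
    So []<>~p is true at e.

Yes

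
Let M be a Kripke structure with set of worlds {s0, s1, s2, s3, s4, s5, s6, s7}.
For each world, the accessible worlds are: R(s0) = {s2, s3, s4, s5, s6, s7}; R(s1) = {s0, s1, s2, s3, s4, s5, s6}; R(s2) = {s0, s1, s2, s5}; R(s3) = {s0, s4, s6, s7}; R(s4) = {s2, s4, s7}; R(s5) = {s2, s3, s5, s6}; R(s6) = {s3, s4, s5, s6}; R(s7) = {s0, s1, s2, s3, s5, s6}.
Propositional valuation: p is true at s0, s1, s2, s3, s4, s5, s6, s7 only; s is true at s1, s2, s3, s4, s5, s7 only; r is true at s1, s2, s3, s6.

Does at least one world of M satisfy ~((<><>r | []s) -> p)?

No

Let φ = ~((<><>r | []s) -> p). Evaluate φ at each world:
  s0 (successors {s2, s3, s4, s5, s6, s7}): φ is false.
  s1 (successors {s0, s1, s2, s3, s4, s5, s6}): φ is false.
  s2 (successors {s0, s1, s2, s5}): φ is false.
  s3 (successors {s0, s4, s6, s7}): φ is false.
  s4 (successors {s2, s4, s7}): φ is false.
  s5 (successors {s2, s3, s5, s6}): φ is false.
  s6 (successors {s3, s4, s5, s6}): φ is false.
  s7 (successors {s0, s1, s2, s3, s5, s6}): φ is false.
For instance, at s4:
  At s4: (<><>r | []s) -> p is true, so ~((<><>r | []s) -> p) is false.
    At s4: <><>r | []s is true, p is true, so (<><>r | []s) -> p is true.
      At s4: <><>r is true, []s is true, so <><>r | []s is true.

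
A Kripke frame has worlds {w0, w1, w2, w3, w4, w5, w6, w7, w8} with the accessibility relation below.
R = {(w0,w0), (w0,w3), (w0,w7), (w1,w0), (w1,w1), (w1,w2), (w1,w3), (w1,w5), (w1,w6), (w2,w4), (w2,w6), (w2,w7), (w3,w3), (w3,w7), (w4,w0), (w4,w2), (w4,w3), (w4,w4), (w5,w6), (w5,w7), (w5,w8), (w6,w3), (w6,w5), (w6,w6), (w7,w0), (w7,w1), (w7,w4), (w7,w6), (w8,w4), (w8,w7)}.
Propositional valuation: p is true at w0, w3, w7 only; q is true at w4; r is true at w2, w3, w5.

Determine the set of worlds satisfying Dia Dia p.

Let φ = Dia Dia p. Evaluate φ at each world:
  w0 (successors {w0, w3, w7}): φ is true.
  w1 (successors {w0, w1, w2, w3, w5, w6}): φ is true.
  w2 (successors {w4, w6, w7}): φ is true.
  w3 (successors {w3, w7}): φ is true.
  w4 (successors {w0, w2, w3, w4}): φ is true.
  w5 (successors {w6, w7, w8}): φ is true.
  w6 (successors {w3, w5, w6}): φ is true.
  w7 (successors {w0, w1, w4, w6}): φ is true.
  w8 (successors {w4, w7}): φ is true.
For instance, at w7:
  At w7: Dia Dia p requires Dia p at some successor in {w0, w1, w4, w6}.
    Dia p holds at w0, so Dia Dia p is true at w7.
      At w0: Dia p requires p at some successor in {w0, w3, w7}.
        p holds at w0, so Dia p is true at w0.
Satisfying worlds: {w0, w1, w2, w3, w4, w5, w6, w7, w8}

w0, w1, w2, w3, w4, w5, w6, w7, w8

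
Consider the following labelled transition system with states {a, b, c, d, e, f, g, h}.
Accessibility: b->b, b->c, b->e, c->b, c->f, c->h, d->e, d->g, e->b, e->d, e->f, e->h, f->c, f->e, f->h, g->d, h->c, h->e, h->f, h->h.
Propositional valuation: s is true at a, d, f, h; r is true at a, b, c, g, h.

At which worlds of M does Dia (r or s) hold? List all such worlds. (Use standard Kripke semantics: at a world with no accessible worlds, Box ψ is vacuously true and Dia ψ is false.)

b, c, d, e, f, g, h

Recall that Dia ψ holds at a world iff ψ holds at some accessible world.
Let φ = Dia (r or s). Evaluate φ at each world:
  a (successors ∅): φ is false.
  b (successors {b, c, e}): φ is true.
  c (successors {b, f, h}): φ is true.
  d (successors {e, g}): φ is true.
  e (successors {b, d, f, h}): φ is true.
  f (successors {c, e, h}): φ is true.
  g (successors {d}): φ is true.
  h (successors {c, e, f, h}): φ is true.
For instance, at g:
  At g: Dia (r or s) requires r or s at some successor in {d}.
    r or s holds at d, so Dia (r or s) is true at g.
Satisfying worlds: {b, c, d, e, f, g, h}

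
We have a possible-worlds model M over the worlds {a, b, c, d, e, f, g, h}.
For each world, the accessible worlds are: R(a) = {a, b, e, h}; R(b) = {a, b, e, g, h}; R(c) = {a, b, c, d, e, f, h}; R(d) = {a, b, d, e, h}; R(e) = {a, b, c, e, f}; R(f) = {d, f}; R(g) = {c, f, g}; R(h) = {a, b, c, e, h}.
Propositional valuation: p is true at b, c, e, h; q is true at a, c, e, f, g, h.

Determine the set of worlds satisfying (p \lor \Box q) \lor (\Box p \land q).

Let φ = (p \lor \Box q) \lor (\Box p \land q). Evaluate φ at each world:
  a (successors {a, b, e, h}): φ is false.
  b (successors {a, b, e, g, h}): φ is true.
  c (successors {a, b, c, d, e, f, h}): φ is true.
  d (successors {a, b, d, e, h}): φ is false.
  e (successors {a, b, c, e, f}): φ is true.
  f (successors {d, f}): φ is false.
  g (successors {c, f, g}): φ is true.
  h (successors {a, b, c, e, h}): φ is true.
For instance, at g:
  At g: p \lor \Box q is true, \Box p \land q is false, so (p \lor \Box q) \lor (\Box p \land q) is true.
    At g: p is false, \Box q is true, so p \lor \Box q is true.
      At g: \Box q requires q at every successor {c, f, g}.
        At c: q is true.
        At f: q is true.
        At g: q is true.
      So \Box q is true at g.
    At g: \Box p is false, q is true, so \Box p \land q is false.
      At g: \Box p requires p at every successor {c, f, g}.
        p fails at f, so \Box p is false at g.
Satisfying worlds: {b, c, e, g, h}

b, c, e, g, h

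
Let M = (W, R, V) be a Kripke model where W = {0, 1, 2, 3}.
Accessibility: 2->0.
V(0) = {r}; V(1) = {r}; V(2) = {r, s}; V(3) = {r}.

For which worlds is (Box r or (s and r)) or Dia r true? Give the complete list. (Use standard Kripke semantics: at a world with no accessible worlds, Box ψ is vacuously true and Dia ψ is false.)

Let φ = (Box r or (s and r)) or Dia r. Evaluate φ at each world:
  0 (successors ∅): φ is true.
  1 (successors ∅): φ is true.
  2 (successors {0}): φ is true.
  3 (successors ∅): φ is true.
For instance, at 2:
  At 2: Box r or (s and r) is true, Dia r is true, so (Box r or (s and r)) or Dia r is true.
    At 2: Box r is true, s and r is true, so Box r or (s and r) is true.
      At 2: Box r requires r at every successor {0}.
        At 0: r is true.
      So Box r is true at 2.
    At 2: Dia r requires r at some successor in {0}.
      r holds at 0, so Dia r is true at 2.
Satisfying worlds: {0, 1, 2, 3}

0, 1, 2, 3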